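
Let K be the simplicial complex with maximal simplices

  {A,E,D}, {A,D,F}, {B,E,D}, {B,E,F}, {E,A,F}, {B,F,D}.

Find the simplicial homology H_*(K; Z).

Order the vertices as A < B < D < E < F. Listing each simplex with vertices in this order, K has dimension 2 with simplices:

  0-simplices (5): A, B, D, E, F
  1-simplices (9): AD, AE, AF, BD, BE, BF, DE, DF, EF
  2-simplices (6): ADE, ADF, AEF, BDE, BDF, BEF

Hence C_0 ≅ Z^5, C_1 ≅ Z^9, C_2 ≅ Z^6.

The boundary map ∂_1: C_1 → C_0 maps an edge to its endpoints' difference, ∂[p,q] = q − p.
As a 5×9 matrix over Z this has rank 4, with invariant factors (1,1,1,1).

∂_2: C_2 → C_1 maps a triangle to the signed sum of its edges. For instance
  ∂AEF = EF − AF + AE,
  ∂BDE = DE − BE + BD.
The resulting 9×6 matrix has rank 5, and its Smith normal form has invariant factors (1,1,1,1,1).

Reading off H_k = ker ∂_k / im ∂_{k+1}:

  H_0: rank C_0 − rank ∂_1 = 5 − 4 = 1, and the invariant factors of ∂_1 are all 1, so H_0 ≅ Z.
  H_1: rank ker ∂_1 − rank ∂_2 = (9 − 4) − 5 = 0, and the invariant factors of ∂_2 are all 1, so H_1 ≅ 0.
  H_2: rank ker ∂_2 − rank ∂_3 = (6 − 5) − 0 = 1, and there is no ∂_3, so H_2 ≅ Z.

H_0 = Z,  H_1 = 0,  H_2 = Z.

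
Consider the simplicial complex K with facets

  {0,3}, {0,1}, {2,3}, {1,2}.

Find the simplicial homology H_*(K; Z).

H_0 ≅ Z,  H_1 ≅ Z.

Order the vertices as 0 < 1 < 2 < 3. Listing each simplex with vertices in this order, K has dimension 1 with simplices:

  0-simplices (4): [0], [1], [2], [3]
  1-simplices (4): [0,1], [0,3], [1,2], [2,3]

Hence C_0 ≅ Z^4, C_1 ≅ Z^4.

The boundary map ∂_1: C_1 → C_0 is given by ∂[p,q] = [q] − [p].
The 4×4 boundary matrix has rank 3 and Smith normal form diag(1,1,1).

Now H_k = ker ∂_k / im ∂_{k+1}, so:

  H_0: rank C_0 − rank ∂_1 = 4 − 3 = 1, and the invariant factors of ∂_1 are all 1, so H_0 = Z.
  H_1: rank ker ∂_1 − rank ∂_2 = (4 − 3) − 0 = 1, and there is no ∂_2, so H_1 = Z.

As a check, the Euler characteristic is 4 − 4 = 0, which agrees with 1 − 1 = 0.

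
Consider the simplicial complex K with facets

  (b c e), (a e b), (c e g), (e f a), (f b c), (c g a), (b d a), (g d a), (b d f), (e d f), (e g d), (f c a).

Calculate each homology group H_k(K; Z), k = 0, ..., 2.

H_0 ≅ Z,  H_1 ≅ Z/2Z,  H_2 = 0.

We work with the vertex ordering a < b < c < d < e < f < g. The simplices of K, each written with vertices in increasing order, are:

  0-simplices (7): a, b, c, d, e, f, g
  1-simplices (18): ab, ac, ad, ae, af, ag, bc, bd, be, bf, ce, cf, cg, de, df, dg, ef, eg
  2-simplices (12): abd, abe, acf, acg, adg, aef, bce, bcf, bdf, ceg, def, deg

so the chain groups are C_0 ≅ Z^7, C_1 ≅ Z^18, C_2 ≅ Z^12.

∂_1: C_1 → C_0 maps an edge to its endpoints' difference, ∂[p,q] = q − p. For instance
  ∂df = f − d.
The resulting 7×18 matrix has rank 6, and its Smith normal form has invariant factors (1,1,1,1,1,1).

∂_2: C_2 → C_1 sends each 2-simplex [p,q,r] to [q,r] − [p,r] + [p,q]. For instance
  ∂adg = dg − ag + ad,
  ∂abe = be − ae + ab.
This gives a 18×12 integer matrix of rank 12; reducing to Smith normal form yields diagonal entries (1,1,1,1,1,1,1,1,1,1,1,2).

From H_k ≅ ker(∂_k) / im(∂_{k+1}) we obtain:

  H_0: rank C_0 − rank ∂_1 = 7 − 6 = 1, and the invariant factors of ∂_1 are all 1, so H_0 ≅ Z.
  H_1: rank ker ∂_1 − rank ∂_2 = (18 − 6) − 12 = 0, and ∂_2 has invariant factor 2 > 1, so H_1 ≅ Z/2Z.
  H_2: rank ker ∂_2 − rank ∂_3 = (12 − 12) − 0 = 0, and there is no ∂_3, so H_2 ≅ 0.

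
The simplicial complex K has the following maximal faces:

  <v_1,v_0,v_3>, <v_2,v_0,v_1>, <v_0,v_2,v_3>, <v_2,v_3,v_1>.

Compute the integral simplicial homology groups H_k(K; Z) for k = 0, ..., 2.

We work with the vertex ordering v_0 < v_1 < v_2 < v_3. The simplices of K, each written with vertices in increasing order, are:

  0-simplices (4): [v_0], [v_1], [v_2], [v_3]
  1-simplices (6): [v_0,v_1], [v_0,v_2], [v_0,v_3], [v_1,v_2], [v_1,v_3], [v_2,v_3]
  2-simplices (4): [v_0,v_1,v_2], [v_0,v_1,v_3], [v_0,v_2,v_3], [v_1,v_2,v_3]

Hence C_0 ≅ Z^4, C_1 ≅ Z^6, C_2 ≅ Z^4.

The boundary map ∂_1: C_1 → C_0 is given by ∂[p,q] = [q] − [p]. For instance
  ∂[v_2,v_3] = [v_3] − [v_2].
This gives a 4×6 integer matrix of rank 3; reducing to Smith normal form yields diagonal entries (1,1,1).

∂_2: C_2 → C_1 sends each 2-simplex [p,q,r] to [q,r] − [p,r] + [p,q]. For instance
  ∂[v_1,v_2,v_3] = [v_2,v_3] − [v_1,v_3] + [v_1,v_2],
  ∂[v_0,v_1,v_3] = [v_1,v_3] − [v_0,v_3] + [v_0,v_1].
The resulting 6×4 matrix has rank 3, and its Smith normal form has invariant factors (1,1,1).

From H_k ≅ ker(∂_k) / im(∂_{k+1}) we obtain:

  H_0: rank C_0 − rank ∂_1 = 4 − 3 = 1, and the invariant factors of ∂_1 are all 1, so H_0 ≅ Z.
  H_1: rank ker ∂_1 − rank ∂_2 = (6 − 3) − 3 = 0, and the invariant factors of ∂_2 are all 1, so H_1 ≅ 0.
  H_2: rank ker ∂_2 − rank ∂_3 = (4 − 3) − 0 = 1, and there is no ∂_3, so H_2 ≅ Z.

H_0 = Z,  H_1 = 0,  H_2 = Z.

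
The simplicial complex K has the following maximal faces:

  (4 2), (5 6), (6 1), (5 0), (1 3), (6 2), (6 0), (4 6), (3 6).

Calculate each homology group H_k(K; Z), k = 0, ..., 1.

H_0 = Z,  H_1 = Z^3.

Fix the vertex order 0 < 1 < 2 < 3 < 4 < 5 < 6 and write every simplex with vertices in increasing order. Then dim K = 1 and the simplices of K are:

  0-simplices (7): [0], [1], [2], [3], [4], [5], [6]
  1-simplices (9): [0,5], [0,6], [1,3], [1,6], [2,4], [2,6], [3,6], [4,6], [5,6]

so the chain groups are C_0 ≅ Z^7, C_1 ≅ Z^9.

The boundary map ∂_1: C_1 → C_0 sends each edge [p,q] (with p < q) to q − p. For instance
  ∂[2,4] = [4] − [2].
The resulting 7×9 matrix has rank 6, and its Smith normal form has invariant factors (1,1,1,1,1,1).

Now H_k = ker ∂_k / im ∂_{k+1}, so:

  H_0: rank C_0 − rank ∂_1 = 7 − 6 = 1, and the invariant factors of ∂_1 are all 1, so H_0 ≅ Z.
  H_1: rank ker ∂_1 − rank ∂_2 = (9 − 6) − 0 = 3, and there is no ∂_2, so H_1 ≅ Z^3.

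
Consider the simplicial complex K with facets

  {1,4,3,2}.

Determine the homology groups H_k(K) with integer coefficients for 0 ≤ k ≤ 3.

H_0 = Z,  H_1 = 0,  H_2 = 0,  H_3 = 0.

Fix the vertex order 1 < 2 < 3 < 4 and write every simplex with vertices in increasing order. Then dim K = 3 and the simplices of K are:

  0-simplices (4): [1], [2], [3], [4]
  1-simplices (6): [1,2], [1,3], [1,4], [2,3], [2,4], [3,4]
  2-simplices (4): [1,2,3], [1,2,4], [1,3,4], [2,3,4]
  3-simplices (1): [1,2,3,4]

so the chain groups are C_0 ≅ Z^4, C_1 ≅ Z^6, C_2 ≅ Z^4, C_3 ≅ Z^1.

Boundary ∂_1: C_1 → C_0 maps an edge to its endpoints' difference, ∂[p,q] = q − p.
The 4×6 boundary matrix has rank 3 and Smith normal form diag(1,1,1).

∂_2: C_2 → C_1 sends each 2-simplex [p,q,r] to [q,r] − [p,r] + [p,q]. For instance
  ∂[1,2,4] = [2,4] − [1,4] + [1,2],
  ∂[2,3,4] = [3,4] − [2,4] + [2,3].
As a 6×4 matrix over Z this has rank 3, with invariant factors (1,1,1).

The boundary map ∂_3: C_3 → C_2 sends each 3-simplex σ to the alternating sum Σ_i (−1)^i (σ with its i-th vertex removed). For instance
  ∂[1,2,3,4] = [2,3,4] − [1,3,4] + [1,2,4] − [1,2,3].
This gives a 4×1 integer matrix of rank 1; reducing to Smith normal form yields diagonal entries (1).

Computing H_k = (kernel of ∂_k) / (image of ∂_{k+1}):

  H_0: rank C_0 − rank ∂_1 = 4 − 3 = 1, and the invariant factors of ∂_1 are all 1, so H_0 = Z.
  H_1: rank ker ∂_1 − rank ∂_2 = (6 − 3) − 3 = 0, and the invariant factors of ∂_2 are all 1, so H_1 = 0.
  H_2: rank ker ∂_2 − rank ∂_3 = (4 − 3) − 1 = 0, and the invariant factors of ∂_3 are all 1, so H_2 = 0.
  H_3: rank ker ∂_3 − rank ∂_4 = (1 − 1) − 0 = 0, and there is no ∂_4, so H_3 = 0.

(K is a triangulation of the 3-simplex.)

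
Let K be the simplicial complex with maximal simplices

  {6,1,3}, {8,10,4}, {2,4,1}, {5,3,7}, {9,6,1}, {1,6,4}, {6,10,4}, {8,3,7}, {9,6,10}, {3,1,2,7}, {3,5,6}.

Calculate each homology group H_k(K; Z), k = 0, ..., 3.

H_0 ≅ Z,  H_1 ≅ Z,  H_2 = 0,  H_3 = 0.

We work with the vertex ordering 1 < 2 < 3 < 4 < 5 < 6 < 7 < 8 < 9 < 10. The simplices of K, each written with vertices in increasing order, are:

  0-simplices (10): [1], [2], [3], [4], [5], [6], [7], [8], [9], [10]
  1-simplices (23): (23 of them)
  2-simplices (14): [1,2,3], [1,2,4], [1,2,7], [1,3,6], [1,3,7], [1,4,6], [1,6,9], [2,3,7], [3,5,6], [3,5,7], [3,7,8], [4,6,10], [4,8,10], [6,9,10]
  3-simplices (1): [1,2,3,7]

giving chain groups C_0 ≅ Z^10, C_1 ≅ Z^23, C_2 ≅ Z^14, C_3 ≅ Z^1.

Boundary ∂_1: C_1 → C_0 maps an edge to its endpoints' difference, ∂[p,q] = q − p.
The resulting 10×23 matrix has rank 9, and its Smith normal form has invariant factors (1,1,1,1,1,1,1,1,1).

Boundary ∂_2: C_2 → C_1 sends each 2-simplex [p,q,r] to [q,r] − [p,r] + [p,q]. For instance
  ∂[1,2,7] = [2,7] − [1,7] + [1,2],
  ∂[3,5,7] = [5,7] − [3,7] + [3,5].
The resulting 23×14 matrix has rank 13, and its Smith normal form has invariant factors (1,1,1,1,1,1,1,1,1,1,1,1,1).

Boundary ∂_3: C_3 → C_2 sends each 3-simplex σ to the alternating sum Σ_i (−1)^i (σ with its i-th vertex removed). For instance
  ∂[1,2,3,7] = [2,3,7] − [1,3,7] + [1,2,7] − [1,2,3].
As a 14×1 matrix over Z this has rank 1, with invariant factors (1).

Computing H_k = (kernel of ∂_k) / (image of ∂_{k+1}):

  H_0: rank C_0 − rank ∂_1 = 10 − 9 = 1, and the invariant factors of ∂_1 are all 1, so H_0 = Z.
  H_1: rank ker ∂_1 − rank ∂_2 = (23 − 9) − 13 = 1, and the invariant factors of ∂_2 are all 1, so H_1 = Z.
  H_2: rank ker ∂_2 − rank ∂_3 = (14 − 13) − 1 = 0, and the invariant factors of ∂_3 are all 1, so H_2 = 0.
  H_3: rank ker ∂_3 − rank ∂_4 = (1 − 1) − 0 = 0, and there is no ∂_4, so H_3 = 0.

As a check, the Euler characteristic is 10 − 23 + 14 − 1 = 0, which agrees with 1 − 1 + 0 − 0 = 0.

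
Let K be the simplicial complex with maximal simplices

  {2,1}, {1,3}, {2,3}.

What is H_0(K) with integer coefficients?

Take the total order 1 < 2 < 3 on the vertex set. Then K (dimension 1) consists of the simplices:

  0-simplices (3): [1], [2], [3]
  1-simplices (3): [1,2], [1,3], [2,3]

giving chain groups C_0 ≅ Z^3, C_1 ≅ Z^3.

∂_1: C_1 → C_0 is given by ∂[p,q] = [q] − [p].
The 3×3 boundary matrix has rank 2 and Smith normal form diag(1,1).

Now H_k = ker ∂_k / im ∂_{k+1}, so:

  H_0: rank C_0 − rank ∂_1 = 3 − 2 = 1, and the invariant factors of ∂_1 are all 1, so H_0 = Z.

(K is a triangulation of the circle S^1.)

H_0 = Z.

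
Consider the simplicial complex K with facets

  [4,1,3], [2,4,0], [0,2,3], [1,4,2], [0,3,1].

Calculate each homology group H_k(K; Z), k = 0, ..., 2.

H_0 ≅ Z,  H_1 ≅ Z,  H_2 = 0.

Take the total order 0 < 1 < 2 < 3 < 4 on the vertex set. Then K (dimension 2) consists of the simplices:

  0-simplices (5): [0], [1], [2], [3], [4]
  1-simplices (10): [0,1], [0,2], [0,3], [0,4], [1,2], [1,3], [1,4], [2,3], [2,4], [3,4]
  2-simplices (5): [0,1,3], [0,2,3], [0,2,4], [1,2,4], [1,3,4]

so the chain groups are C_0 ≅ Z^5, C_1 ≅ Z^10, C_2 ≅ Z^5.

∂_1: C_1 → C_0 sends each edge [p,q] (with p < q) to q − p. For instance
  ∂[1,4] = [4] − [1].
The 5×10 boundary matrix has rank 4 and Smith normal form diag(1,1,1,1).

∂_2: C_2 → C_1 maps a triangle to the signed sum of its edges. For instance
  ∂[0,1,3] = [1,3] − [0,3] + [0,1],
  ∂[1,3,4] = [3,4] − [1,4] + [1,3].
As a 10×5 matrix over Z this has rank 5, with invariant factors (1,1,1,1,1).

Now H_k = ker ∂_k / im ∂_{k+1}, so:

  H_0: rank C_0 − rank ∂_1 = 5 − 4 = 1, and the invariant factors of ∂_1 are all 1, so H_0 = Z.
  H_1: rank ker ∂_1 − rank ∂_2 = (10 − 4) − 5 = 1, and the invariant factors of ∂_2 are all 1, so H_1 = Z.
  H_2: rank ker ∂_2 − rank ∂_3 = (5 − 5) − 0 = 0, and there is no ∂_3, so H_2 = 0.

As a check, the Euler characteristic is 5 − 10 + 5 = 0, which agrees with 1 − 1 + 0 = 0.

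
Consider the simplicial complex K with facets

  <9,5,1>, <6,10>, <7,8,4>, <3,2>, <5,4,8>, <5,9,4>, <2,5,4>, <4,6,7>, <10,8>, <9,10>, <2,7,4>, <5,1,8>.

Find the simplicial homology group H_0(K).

H_0 = Z.

We work with the vertex ordering 1 < 2 < 3 < 4 < 5 < 6 < 7 < 8 < 9 < 10. The simplices of K, each written with vertices in increasing order, are:

  0-simplices (10): [1], [2], [3], [4], [5], [6], [7], [8], [9], [10]
  1-simplices (19): [1,5], [1,8], [1,9], [2,3], [2,4], [2,5], [2,7], [4,5], [4,6], [4,7], [4,8], [4,9], [5,8], [5,9], [6,7], [6,10], [7,8], [8,10], [9,10]
  2-simplices (8): [1,5,8], [1,5,9], [2,4,5], [2,4,7], [4,5,8], [4,5,9], [4,6,7], [4,7,8]

giving chain groups C_0 ≅ Z^10, C_1 ≅ Z^19, C_2 ≅ Z^8.

The boundary map ∂_1: C_1 → C_0 maps an edge to its endpoints' difference, ∂[p,q] = q − p. For instance
  ∂[5,8] = [8] − [5].
The 10×19 boundary matrix has rank 9 and Smith normal form diag(1,1,1,1,1,1,1,1,1).

The boundary map ∂_2: C_2 → C_1 sends each 2-simplex [p,q,r] to [q,r] − [p,r] + [p,q]. For instance
  ∂[2,4,7] = [4,7] − [2,7] + [2,4],
  ∂[4,7,8] = [7,8] − [4,8] + [4,7].
The 19×8 boundary matrix has rank 8 and Smith normal form diag(1,1,1,1,1,1,1,1).

Now H_k = ker ∂_k / im ∂_{k+1}, so:

  H_0: rank C_0 − rank ∂_1 = 10 − 9 = 1, and the invariant factors of ∂_1 are all 1, so H_0 ≅ Z.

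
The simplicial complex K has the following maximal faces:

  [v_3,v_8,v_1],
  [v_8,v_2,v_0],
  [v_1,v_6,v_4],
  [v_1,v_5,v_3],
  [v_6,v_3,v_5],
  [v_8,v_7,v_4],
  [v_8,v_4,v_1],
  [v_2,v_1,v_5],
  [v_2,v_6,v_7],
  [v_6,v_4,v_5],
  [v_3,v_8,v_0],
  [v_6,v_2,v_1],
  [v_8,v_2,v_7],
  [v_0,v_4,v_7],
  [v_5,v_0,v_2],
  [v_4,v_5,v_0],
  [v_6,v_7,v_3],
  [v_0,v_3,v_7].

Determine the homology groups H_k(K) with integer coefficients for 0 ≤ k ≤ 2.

Order the vertices as v_0 < v_1 < v_2 < v_3 < v_4 < v_5 < v_6 < v_7 < v_8. Listing each simplex with vertices in this order, K has dimension 2 with simplices:

  0-simplices (9): [v_0], [v_1], [v_2], [v_3], [v_4], [v_5], [v_6], [v_7], [v_8]
  1-simplices (27): (27 of them)
  2-simplices (18): (18 of them)

Hence C_0 ≅ Z^9, C_1 ≅ Z^27, C_2 ≅ Z^18.

The boundary map ∂_1: C_1 → C_0 is given by ∂[p,q] = [q] − [p].
As a 9×27 matrix over Z this has rank 8, with invariant factors (1,1,1,1,1,1,1,1).

The boundary map ∂_2: C_2 → C_1 sends each 2-simplex [p,q,r] to [q,r] − [p,r] + [p,q]. For instance
  ∂[v_1,v_2,v_6] = [v_2,v_6] − [v_1,v_6] + [v_1,v_2],
  ∂[v_1,v_3,v_8] = [v_3,v_8] − [v_1,v_8] + [v_1,v_3].
As a 27×18 matrix over Z this has rank 18, with invariant factors (1,1,1,1,1,1,1,1,1,1,1,1,1,1,1,1,1,2).

Computing H_k = (kernel of ∂_k) / (image of ∂_{k+1}):

  H_0: rank C_0 − rank ∂_1 = 9 − 8 = 1, and the invariant factors of ∂_1 are all 1, so H_0 ≅ Z.
  H_1: rank ker ∂_1 − rank ∂_2 = (27 − 8) − 18 = 1, and ∂_2 has invariant factor 2 > 1, so H_1 ≅ Z ⊕ Z/2Z.
  H_2: rank ker ∂_2 − rank ∂_3 = (18 − 18) − 0 = 0, and there is no ∂_3, so H_2 ≅ 0.

H_0 ≅ Z,  H_1 ≅ Z ⊕ Z/2Z,  H_2 = 0.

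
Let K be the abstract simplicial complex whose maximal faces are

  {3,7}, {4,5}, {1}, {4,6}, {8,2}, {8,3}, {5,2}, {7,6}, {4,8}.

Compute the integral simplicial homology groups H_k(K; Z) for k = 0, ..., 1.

H_0 ≅ Z^2,  H_1 ≅ Z^2.

We work with the vertex ordering 1 < 2 < 3 < 4 < 5 < 6 < 7 < 8. The simplices of K, each written with vertices in increasing order, are:

  0-simplices (8): [1], [2], [3], [4], [5], [6], [7], [8]
  1-simplices (8): [2,5], [2,8], [3,7], [3,8], [4,5], [4,6], [4,8], [6,7]

Hence C_0 ≅ Z^8, C_1 ≅ Z^8.

∂_1: C_1 → C_0 is given by ∂[p,q] = [q] − [p]. For instance
  ∂[6,7] = [7] − [6].
The resulting 8×8 matrix has rank 6, and its Smith normal form has invariant factors (1,1,1,1,1,1).

Computing H_k = (kernel of ∂_k) / (image of ∂_{k+1}):

  H_0: rank C_0 − rank ∂_1 = 8 − 6 = 2, and the invariant factors of ∂_1 are all 1, so H_0 = Z^2.
  H_1: rank ker ∂_1 − rank ∂_2 = (8 − 6) − 0 = 2, and there is no ∂_2, so H_1 = Z^2.

As a check, the Euler characteristic is 8 − 8 = 0, which agrees with 2 − 2 = 0.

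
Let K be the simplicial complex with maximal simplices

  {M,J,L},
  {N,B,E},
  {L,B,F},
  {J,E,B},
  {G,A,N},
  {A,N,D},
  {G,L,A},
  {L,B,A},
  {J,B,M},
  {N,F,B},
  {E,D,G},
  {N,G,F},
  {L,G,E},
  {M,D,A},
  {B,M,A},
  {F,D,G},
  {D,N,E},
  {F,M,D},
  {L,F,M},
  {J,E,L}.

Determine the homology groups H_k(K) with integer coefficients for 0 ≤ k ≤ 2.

H_0 ≅ Z,  H_1 ≅ Z ⊕ Z/2,  H_2 = 0.

Fix the vertex order A < B < D < E < F < G < J < L < M < N and write every simplex with vertices in increasing order. Then dim K = 2 and the simplices of K are:

  0-simplices (10): A, B, D, E, F, G, J, L, M, N
  1-simplices (30): AB, AD, AG, AL, AM, AN, BE, BF, BJ, BL, BM, BN, DE, DF, DG, DM, DN, EG, EJ, EL, EN, FG, FL, FM, FN, GL, GN, JL, JM, LM
  2-simplices (20): ABL, ABM, ADM, ADN, AGL, AGN, BEJ, BEN, BFL, BFN, BJM, DEG, DEN, DFG, DFM, EGL, EJL, FGN, FLM, JLM

giving chain groups C_0 ≅ Z^10, C_1 ≅ Z^30, C_2 ≅ Z^20.

The boundary map ∂_1: C_1 → C_0 maps an edge to its endpoints' difference, ∂[p,q] = q − p. For instance
  ∂FL = L − F.
The resulting 10×30 matrix has rank 9, and its Smith normal form has invariant factors (1,1,1,1,1,1,1,1,1).

Boundary ∂_2: C_2 → C_1 acts by ∂[p,q,r] = [q,r] − [p,r] + [p,q]. For instance
  ∂ADM = DM − AM + AD,
  ∂AGN = GN − AN + AG.
The 30×20 boundary matrix has rank 20 and Smith normal form diag(1,1,1,1,1,1,1,1,1,1,1,1,1,1,1,1,1,1,1,2).

Now H_k = ker ∂_k / im ∂_{k+1}, so:

  H_0: rank C_0 − rank ∂_1 = 10 − 9 = 1, and the invariant factors of ∂_1 are all 1, so H_0 ≅ Z.
  H_1: rank ker ∂_1 − rank ∂_2 = (30 − 9) − 20 = 1, and ∂_2 has invariant factor 2 > 1, so H_1 ≅ Z ⊕ Z/2.
  H_2: rank ker ∂_2 − rank ∂_3 = (20 − 20) − 0 = 0, and there is no ∂_3, so H_2 ≅ 0.

As a check, the Euler characteristic is 10 − 30 + 20 = 0, which agrees with 1 − 1 + 0 = 0.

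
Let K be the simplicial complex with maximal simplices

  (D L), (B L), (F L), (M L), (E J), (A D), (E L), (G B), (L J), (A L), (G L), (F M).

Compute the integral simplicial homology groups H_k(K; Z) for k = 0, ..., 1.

Order the vertices as A < B < D < E < F < G < J < L < M. Listing each simplex with vertices in this order, K has dimension 1 with simplices:

  0-simplices (9): A, B, D, E, F, G, J, L, M
  1-simplices (12): AD, AL, BG, BL, DL, EJ, EL, FL, FM, GL, JL, LM

giving chain groups C_0 ≅ Z^9, C_1 ≅ Z^12.

Boundary ∂_1: C_1 → C_0 is given by ∂[p,q] = [q] − [p]. For instance
  ∂EL = L − E.
As a 9×12 matrix over Z this has rank 8, with invariant factors (1,1,1,1,1,1,1,1).

Computing H_k = (kernel of ∂_k) / (image of ∂_{k+1}):

  H_0: rank C_0 − rank ∂_1 = 9 − 8 = 1, and the invariant factors of ∂_1 are all 1, so H_0 ≅ Z.
  H_1: rank ker ∂_1 − rank ∂_2 = (12 − 8) − 0 = 4, and there is no ∂_2, so H_1 ≅ Z^4.

H_0 = Z,  H_1 = Z^4.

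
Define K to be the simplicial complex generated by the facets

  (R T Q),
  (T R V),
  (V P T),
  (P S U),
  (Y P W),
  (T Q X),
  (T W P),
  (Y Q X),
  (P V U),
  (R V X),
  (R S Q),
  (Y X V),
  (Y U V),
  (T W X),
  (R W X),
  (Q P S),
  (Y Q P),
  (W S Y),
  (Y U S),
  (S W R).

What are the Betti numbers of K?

b_0 = 1, b_1 = 1, b_2 = 0.

Fix the vertex order P < Q < R < S < T < U < V < W < X < Y and write every simplex with vertices in increasing order. Then dim K = 2 and the simplices of K are:

  0-simplices (10): P, Q, R, S, T, U, V, W, X, Y
  1-simplices (30): PQ, PS, PT, PU, PV, PW, PY, QR, QS, QT, QX, QY, RS, RT, RV, RW, RX, SU, SW, SY, TV, TW, TX, UV, UY, VX, VY, WX, WY, XY
  2-simplices (20): PQS, PQY, PSU, PTV, PTW, PUV, PWY, QRS, QRT, QTX, QXY, RSW, RTV, RVX, RWX, SUY, SWY, TWX, UVY, VXY

so the chain groups are C_0 ≅ Z^10, C_1 ≅ Z^30, C_2 ≅ Z^20.

∂_1: C_1 → C_0 is given by ∂[p,q] = [q] − [p]. For instance
  ∂TV = V − T.
As a 10×30 matrix over Z this has rank 9, with invariant factors (1,1,1,1,1,1,1,1,1).

The boundary map ∂_2: C_2 → C_1 acts by ∂[p,q,r] = [q,r] − [p,r] + [p,q]. For instance
  ∂UVY = VY − UY + UV,
  ∂TWX = WX − TX + TW.
As a 30×20 matrix over Z this has rank 20, with invariant factors (1,1,1,1,1,1,1,1,1,1,1,1,1,1,1,1,1,1,1,2).

Computing H_k = (kernel of ∂_k) / (image of ∂_{k+1}):

  H_0: rank C_0 − rank ∂_1 = 10 − 9 = 1, and the invariant factors of ∂_1 are all 1, so H_0 ≅ Z.
  H_1: rank ker ∂_1 − rank ∂_2 = (30 − 9) − 20 = 1, and ∂_2 has invariant factor 2 > 1, so H_1 ≅ Z ⊕ Z/2Z.
  H_2: rank ker ∂_2 − rank ∂_3 = (20 − 20) − 0 = 0, and there is no ∂_3, so H_2 ≅ 0.

Hence the Betti numbers are b_0 = 1, b_1 = 1, b_2 = 0.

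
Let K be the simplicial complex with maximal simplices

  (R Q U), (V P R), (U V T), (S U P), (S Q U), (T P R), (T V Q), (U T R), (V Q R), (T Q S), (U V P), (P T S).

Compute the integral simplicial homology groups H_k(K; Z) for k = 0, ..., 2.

We work with the vertex ordering P < Q < R < S < T < U < V. The simplices of K, each written with vertices in increasing order, are:

  0-simplices (7): P, Q, R, S, T, U, V
  1-simplices (18): PR, PS, PT, PU, PV, QR, QS, QT, QU, QV, RT, RU, RV, ST, SU, TU, TV, UV
  2-simplices (12): PRT, PRV, PST, PSU, PUV, QRU, QRV, QST, QSU, QTV, RTU, TUV

giving chain groups C_0 ≅ Z^7, C_1 ≅ Z^18, C_2 ≅ Z^12.

Boundary ∂_1: C_1 → C_0 sends each edge [p,q] (with p < q) to q − p.
This gives a 7×18 integer matrix of rank 6; reducing to Smith normal form yields diagonal entries (1,1,1,1,1,1).

The boundary map ∂_2: C_2 → C_1 acts by ∂[p,q,r] = [q,r] − [p,r] + [p,q]. For instance
  ∂QST = ST − QT + QS,
  ∂QSU = SU − QU + QS.
The 18×12 boundary matrix has rank 12 and Smith normal form diag(1,1,1,1,1,1,1,1,1,1,1,2).

Computing H_k = (kernel of ∂_k) / (image of ∂_{k+1}):

  H_0: rank C_0 − rank ∂_1 = 7 − 6 = 1, and the invariant factors of ∂_1 are all 1, so H_0 = Z.
  H_1: rank ker ∂_1 − rank ∂_2 = (18 − 6) − 12 = 0, and ∂_2 has invariant factor 2 > 1, so H_1 = Z/2.
  H_2: rank ker ∂_2 − rank ∂_3 = (12 − 12) − 0 = 0, and there is no ∂_3, so H_2 = 0.

H_0 ≅ Z,  H_1 ≅ Z/2,  H_2 = 0.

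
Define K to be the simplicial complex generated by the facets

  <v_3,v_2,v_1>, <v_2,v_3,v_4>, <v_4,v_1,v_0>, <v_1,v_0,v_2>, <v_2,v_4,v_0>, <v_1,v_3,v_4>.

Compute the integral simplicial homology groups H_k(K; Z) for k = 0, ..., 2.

We work with the vertex ordering v_0 < v_1 < v_2 < v_3 < v_4. The simplices of K, each written with vertices in increasing order, are:

  0-simplices (5): [v_0], [v_1], [v_2], [v_3], [v_4]
  1-simplices (9): [v_0,v_1], [v_0,v_2], [v_0,v_4], [v_1,v_2], [v_1,v_3], [v_1,v_4], [v_2,v_3], [v_2,v_4], [v_3,v_4]
  2-simplices (6): [v_0,v_1,v_2], [v_0,v_1,v_4], [v_0,v_2,v_4], [v_1,v_2,v_3], [v_1,v_3,v_4], [v_2,v_3,v_4]

so the chain groups are C_0 ≅ Z^5, C_1 ≅ Z^9, C_2 ≅ Z^6.

Boundary ∂_1: C_1 → C_0 maps an edge to its endpoints' difference, ∂[p,q] = q − p.
The resulting 5×9 matrix has rank 4, and its Smith normal form has invariant factors (1,1,1,1).

∂_2: C_2 → C_1 sends each 2-simplex [p,q,r] to [q,r] − [p,r] + [p,q]. For instance
  ∂[v_1,v_2,v_3] = [v_2,v_3] − [v_1,v_3] + [v_1,v_2],
  ∂[v_0,v_1,v_4] = [v_1,v_4] − [v_0,v_4] + [v_0,v_1].
As a 9×6 matrix over Z this has rank 5, with invariant factors (1,1,1,1,1).

From H_k ≅ ker(∂_k) / im(∂_{k+1}) we obtain:

  H_0: rank C_0 − rank ∂_1 = 5 − 4 = 1, and the invariant factors of ∂_1 are all 1, so H_0 ≅ Z.
  H_1: rank ker ∂_1 − rank ∂_2 = (9 − 4) − 5 = 0, and the invariant factors of ∂_2 are all 1, so H_1 ≅ 0.
  H_2: rank ker ∂_2 − rank ∂_3 = (6 − 5) − 0 = 1, and there is no ∂_3, so H_2 ≅ Z.

(K is a triangulation of the 2-sphere S^2.)

H_0 = Z,  H_1 = 0,  H_2 = Z.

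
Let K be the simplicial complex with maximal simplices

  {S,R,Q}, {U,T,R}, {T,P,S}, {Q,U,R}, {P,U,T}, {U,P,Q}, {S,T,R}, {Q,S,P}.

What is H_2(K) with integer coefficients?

Fix the vertex order P < Q < R < S < T < U and write every simplex with vertices in increasing order. Then dim K = 2 and the simplices of K are:

  0-simplices (6): P, Q, R, S, T, U
  1-simplices (12): PQ, PS, PT, PU, QR, QS, QU, RS, RT, RU, ST, TU
  2-simplices (8): PQS, PQU, PST, PTU, QRS, QRU, RST, RTU

so the chain groups are C_0 ≅ Z^6, C_1 ≅ Z^12, C_2 ≅ Z^8.

Boundary ∂_1: C_1 → C_0 maps an edge to its endpoints' difference, ∂[p,q] = q − p.
The resulting 6×12 matrix has rank 5, and its Smith normal form has invariant factors (1,1,1,1,1).

∂_2: C_2 → C_1 maps a triangle to the signed sum of its edges. For instance
  ∂PTU = TU − PU + PT,
  ∂RTU = TU − RU + RT.
The resulting 12×8 matrix has rank 7, and its Smith normal form has invariant factors (1,1,1,1,1,1,1).

Reading off H_k = ker ∂_k / im ∂_{k+1}:

  H_2: rank ker ∂_2 − rank ∂_3 = (8 − 7) − 0 = 1, and there is no ∂_3, so H_2 ≅ Z.

H_2 = Z.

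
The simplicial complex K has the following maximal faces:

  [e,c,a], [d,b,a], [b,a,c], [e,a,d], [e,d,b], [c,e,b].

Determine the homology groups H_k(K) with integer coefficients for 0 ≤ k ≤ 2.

H_0 = Z,  H_1 = 0,  H_2 = Z.

We work with the vertex ordering a < b < c < d < e. The simplices of K, each written with vertices in increasing order, are:

  0-simplices (5): a, b, c, d, e
  1-simplices (9): ab, ac, ad, ae, bc, bd, be, ce, de
  2-simplices (6): abc, abd, ace, ade, bce, bde

so the chain groups are C_0 ≅ Z^5, C_1 ≅ Z^9, C_2 ≅ Z^6.

∂_1: C_1 → C_0 maps an edge to its endpoints' difference, ∂[p,q] = q − p.
The resulting 5×9 matrix has rank 4, and its Smith normal form has invariant factors (1,1,1,1).

∂_2: C_2 → C_1 sends each 2-simplex [p,q,r] to [q,r] − [p,r] + [p,q]. For instance
  ∂bce = ce − be + bc,
  ∂abd = bd − ad + ab.
As a 9×6 matrix over Z this has rank 5, with invariant factors (1,1,1,1,1).

Now H_k = ker ∂_k / im ∂_{k+1}, so:

  H_0: rank C_0 − rank ∂_1 = 5 − 4 = 1, and the invariant factors of ∂_1 are all 1, so H_0 ≅ Z.
  H_1: rank ker ∂_1 − rank ∂_2 = (9 − 4) − 5 = 0, and the invariant factors of ∂_2 are all 1, so H_1 ≅ 0.
  H_2: rank ker ∂_2 − rank ∂_3 = (6 − 5) − 0 = 1, and there is no ∂_3, so H_2 ≅ Z.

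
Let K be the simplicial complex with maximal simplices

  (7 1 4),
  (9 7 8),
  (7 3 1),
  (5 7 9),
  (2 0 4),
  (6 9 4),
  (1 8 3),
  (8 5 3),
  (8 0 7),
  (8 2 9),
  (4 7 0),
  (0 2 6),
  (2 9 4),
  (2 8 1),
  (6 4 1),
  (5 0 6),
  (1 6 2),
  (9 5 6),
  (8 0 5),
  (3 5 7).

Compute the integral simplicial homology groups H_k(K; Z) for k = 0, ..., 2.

Order the vertices as 0 < 1 < 2 < 3 < 4 < 5 < 6 < 7 < 8 < 9. Listing each simplex with vertices in this order, K has dimension 2 with simplices:

  0-simplices (10): [0], [1], [2], [3], [4], [5], [6], [7], [8], [9]
  1-simplices (30): (30 of them)
  2-simplices (20): (20 of them)

Hence C_0 ≅ Z^10, C_1 ≅ Z^30, C_2 ≅ Z^20.

∂_1: C_1 → C_0 sends each edge [p,q] (with p < q) to q − p.
As a 10×30 matrix over Z this has rank 9, with invariant factors (1,1,1,1,1,1,1,1,1).

Boundary ∂_2: C_2 → C_1 sends each 2-simplex [p,q,r] to [q,r] − [p,r] + [p,q]. For instance
  ∂[0,5,8] = [5,8] − [0,8] + [0,5],
  ∂[5,6,9] = [6,9] − [5,9] + [5,6].
The 30×20 boundary matrix has rank 20 and Smith normal form diag(1,1,1,1,1,1,1,1,1,1,1,1,1,1,1,1,1,1,1,2).

Now H_k = ker ∂_k / im ∂_{k+1}, so:

  H_0: rank C_0 − rank ∂_1 = 10 − 9 = 1, and the invariant factors of ∂_1 are all 1, so H_0 = Z.
  H_1: rank ker ∂_1 − rank ∂_2 = (30 − 9) − 20 = 1, and ∂_2 has invariant factor 2 > 1, so H_1 = Z ⊕ Z/2.
  H_2: rank ker ∂_2 − rank ∂_3 = (20 − 20) − 0 = 0, and there is no ∂_3, so H_2 = 0.

(K is a triangulation of the Klein bottle.)

H_0 ≅ Z,  H_1 ≅ Z ⊕ Z/2,  H_2 = 0.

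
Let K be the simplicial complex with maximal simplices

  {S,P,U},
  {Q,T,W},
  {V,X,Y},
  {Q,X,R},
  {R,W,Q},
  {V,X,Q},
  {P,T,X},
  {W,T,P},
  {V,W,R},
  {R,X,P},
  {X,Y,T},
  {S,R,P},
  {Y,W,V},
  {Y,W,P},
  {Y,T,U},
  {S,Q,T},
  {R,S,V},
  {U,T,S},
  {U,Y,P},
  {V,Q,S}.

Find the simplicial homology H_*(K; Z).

H_0 = Z,  H_1 = Z ⊕ Z/2Z,  H_2 = 0.

We work with the vertex ordering P < Q < R < S < T < U < V < W < X < Y. The simplices of K, each written with vertices in increasing order, are:

  0-simplices (10): P, Q, R, S, T, U, V, W, X, Y
  1-simplices (30): PR, PS, PT, PU, PW, PX, PY, QR, QS, QT, QV, QW, QX, RS, RV, RW, RX, ST, SU, SV, TU, TW, TX, TY, UY, VW, VX, VY, WY, XY
  2-simplices (20): PRS, PRX, PSU, PTW, PTX, PUY, PWY, QRW, QRX, QST, QSV, QTW, QVX, RSV, RVW, STU, TUY, TXY, VWY, VXY

giving chain groups C_0 ≅ Z^10, C_1 ≅ Z^30, C_2 ≅ Z^20.

The boundary map ∂_1: C_1 → C_0 sends each edge [p,q] (with p < q) to q − p. For instance
  ∂QT = T − Q.
As a 10×30 matrix over Z this has rank 9, with invariant factors (1,1,1,1,1,1,1,1,1).

Boundary ∂_2: C_2 → C_1 acts by ∂[p,q,r] = [q,r] − [p,r] + [p,q]. For instance
  ∂QTW = TW − QW + QT,
  ∂QST = ST − QT + QS.
As a 30×20 matrix over Z this has rank 20, with invariant factors (1,1,1,1,1,1,1,1,1,1,1,1,1,1,1,1,1,1,1,2).

From H_k ≅ ker(∂_k) / im(∂_{k+1}) we obtain:

  H_0: rank C_0 − rank ∂_1 = 10 − 9 = 1, and the invariant factors of ∂_1 are all 1, so H_0 = Z.
  H_1: rank ker ∂_1 − rank ∂_2 = (30 − 9) − 20 = 1, and ∂_2 has invariant factor 2 > 1, so H_1 = Z ⊕ Z/2Z.
  H_2: rank ker ∂_2 − rank ∂_3 = (20 − 20) − 0 = 0, and there is no ∂_3, so H_2 = 0.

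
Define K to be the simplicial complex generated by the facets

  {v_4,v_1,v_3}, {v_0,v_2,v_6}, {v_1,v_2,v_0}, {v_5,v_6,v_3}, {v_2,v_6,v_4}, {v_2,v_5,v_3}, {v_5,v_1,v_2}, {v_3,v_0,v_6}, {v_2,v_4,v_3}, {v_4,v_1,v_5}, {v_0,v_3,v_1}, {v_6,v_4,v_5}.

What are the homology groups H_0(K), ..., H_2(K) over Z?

Take the total order v_0 < v_1 < v_2 < v_3 < v_4 < v_5 < v_6 on the vertex set. Then K (dimension 2) consists of the simplices:

  0-simplices (7): [v_0], [v_1], [v_2], [v_3], [v_4], [v_5], [v_6]
  1-simplices (18): (18 of them)
  2-simplices (12): (12 of them)

giving chain groups C_0 ≅ Z^7, C_1 ≅ Z^18, C_2 ≅ Z^12.

Boundary ∂_1: C_1 → C_0 is given by ∂[p,q] = [q] − [p]. For instance
  ∂[v_2,v_5] = [v_5] − [v_2].
The 7×18 boundary matrix has rank 6 and Smith normal form diag(1,1,1,1,1,1).

∂_2: C_2 → C_1 maps a triangle to the signed sum of its edges. For instance
  ∂[v_1,v_4,v_5] = [v_4,v_5] − [v_1,v_5] + [v_1,v_4],
  ∂[v_0,v_1,v_3] = [v_1,v_3] − [v_0,v_3] + [v_0,v_1].
As a 18×12 matrix over Z this has rank 12, with invariant factors (1,1,1,1,1,1,1,1,1,1,1,2).

Now H_k = ker ∂_k / im ∂_{k+1}, so:

  H_0: rank C_0 − rank ∂_1 = 7 − 6 = 1, and the invariant factors of ∂_1 are all 1, so H_0 = Z.
  H_1: rank ker ∂_1 − rank ∂_2 = (18 − 6) − 12 = 0, and ∂_2 has invariant factor 2 > 1, so H_1 = Z/2.
  H_2: rank ker ∂_2 − rank ∂_3 = (12 − 12) − 0 = 0, and there is no ∂_3, so H_2 = 0.

As a check, the Euler characteristic is 7 − 18 + 12 = 1, which agrees with 1 − 0 + 0 = 1.
(K is a triangulation of the real projective plane RP^2.)

H_0 ≅ Z,  H_1 ≅ Z/2,  H_2 = 0.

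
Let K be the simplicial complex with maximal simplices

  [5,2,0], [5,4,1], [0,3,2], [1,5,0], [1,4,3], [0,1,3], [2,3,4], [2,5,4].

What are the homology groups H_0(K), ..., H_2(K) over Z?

H_0 = Z,  H_1 = 0,  H_2 = Z.

Fix the vertex order 0 < 1 < 2 < 3 < 4 < 5 and write every simplex with vertices in increasing order. Then dim K = 2 and the simplices of K are:

  0-simplices (6): [0], [1], [2], [3], [4], [5]
  1-simplices (12): [0,1], [0,2], [0,3], [0,5], [1,3], [1,4], [1,5], [2,3], [2,4], [2,5], [3,4], [4,5]
  2-simplices (8): [0,1,3], [0,1,5], [0,2,3], [0,2,5], [1,3,4], [1,4,5], [2,3,4], [2,4,5]

Hence C_0 ≅ Z^6, C_1 ≅ Z^12, C_2 ≅ Z^8.

∂_1: C_1 → C_0 maps an edge to its endpoints' difference, ∂[p,q] = q − p. For instance
  ∂[0,5] = [5] − [0].
As a 6×12 matrix over Z this has rank 5, with invariant factors (1,1,1,1,1).

Boundary ∂_2: C_2 → C_1 sends each 2-simplex [p,q,r] to [q,r] − [p,r] + [p,q]. For instance
  ∂[0,1,3] = [1,3] − [0,3] + [0,1],
  ∂[1,3,4] = [3,4] − [1,4] + [1,3].
As a 12×8 matrix over Z this has rank 7, with invariant factors (1,1,1,1,1,1,1).

From H_k ≅ ker(∂_k) / im(∂_{k+1}) we obtain:

  H_0: rank C_0 − rank ∂_1 = 6 − 5 = 1, and the invariant factors of ∂_1 are all 1, so H_0 = Z.
  H_1: rank ker ∂_1 − rank ∂_2 = (12 − 5) − 7 = 0, and the invariant factors of ∂_2 are all 1, so H_1 = 0.
  H_2: rank ker ∂_2 − rank ∂_3 = (8 − 7) − 0 = 1, and there is no ∂_3, so H_2 = Z.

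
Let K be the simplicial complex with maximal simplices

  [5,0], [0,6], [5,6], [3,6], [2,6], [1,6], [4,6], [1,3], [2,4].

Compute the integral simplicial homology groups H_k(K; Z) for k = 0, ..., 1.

H_0 = Z,  H_1 = Z^3.

Fix the vertex order 0 < 1 < 2 < 3 < 4 < 5 < 6 and write every simplex with vertices in increasing order. Then dim K = 1 and the simplices of K are:

  0-simplices (7): [0], [1], [2], [3], [4], [5], [6]
  1-simplices (9): [0,5], [0,6], [1,3], [1,6], [2,4], [2,6], [3,6], [4,6], [5,6]

so the chain groups are C_0 ≅ Z^7, C_1 ≅ Z^9.

The boundary map ∂_1: C_1 → C_0 is given by ∂[p,q] = [q] − [p].
The 7×9 boundary matrix has rank 6 and Smith normal form diag(1,1,1,1,1,1).

Computing H_k = (kernel of ∂_k) / (image of ∂_{k+1}):

  H_0: rank C_0 − rank ∂_1 = 7 − 6 = 1, and the invariant factors of ∂_1 are all 1, so H_0 = Z.
  H_1: rank ker ∂_1 − rank ∂_2 = (9 − 6) − 0 = 3, and there is no ∂_2, so H_1 = Z^3.

(K is a triangulation of a wedge of 3 circles.)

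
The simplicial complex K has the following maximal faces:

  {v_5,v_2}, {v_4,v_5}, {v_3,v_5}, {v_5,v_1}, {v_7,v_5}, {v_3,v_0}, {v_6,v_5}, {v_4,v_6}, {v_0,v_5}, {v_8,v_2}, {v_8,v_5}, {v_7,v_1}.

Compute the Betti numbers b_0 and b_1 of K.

Fix the vertex order v_0 < v_1 < v_2 < v_3 < v_4 < v_5 < v_6 < v_7 < v_8 and write every simplex with vertices in increasing order. Then dim K = 1 and the simplices of K are:

  0-simplices (9): [v_0], [v_1], [v_2], [v_3], [v_4], [v_5], [v_6], [v_7], [v_8]
  1-simplices (12): [v_0,v_3], [v_0,v_5], [v_1,v_5], [v_1,v_7], [v_2,v_5], [v_2,v_8], [v_3,v_5], [v_4,v_5], [v_4,v_6], [v_5,v_6], [v_5,v_7], [v_5,v_8]

so the chain groups are C_0 ≅ Z^9, C_1 ≅ Z^12.

The boundary map ∂_1: C_1 → C_0 sends each edge [p,q] (with p < q) to q − p. For instance
  ∂[v_0,v_5] = [v_5] − [v_0].
As a 9×12 matrix over Z this has rank 8, with invariant factors (1,1,1,1,1,1,1,1).

Now H_k = ker ∂_k / im ∂_{k+1}, so:

  H_0: rank C_0 − rank ∂_1 = 9 − 8 = 1, and the invariant factors of ∂_1 are all 1, so H_0 = Z.
  H_1: rank ker ∂_1 − rank ∂_2 = (12 − 8) − 0 = 4, and there is no ∂_2, so H_1 = Z^4.

Hence the Betti numbers are b_0 = 1, b_1 = 4.

b_0 = 1, b_1 = 4.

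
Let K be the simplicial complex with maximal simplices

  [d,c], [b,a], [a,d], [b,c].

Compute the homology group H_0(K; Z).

H_0 = Z.

Fix the vertex order a < b < c < d and write every simplex with vertices in increasing order. Then dim K = 1 and the simplices of K are:

  0-simplices (4): a, b, c, d
  1-simplices (4): ab, ad, bc, cd

Hence C_0 ≅ Z^4, C_1 ≅ Z^4.

Boundary ∂_1: C_1 → C_0 is given by ∂[p,q] = [q] − [p]. For instance
  ∂bc = c − b.
As a 4×4 matrix over Z this has rank 3, with invariant factors (1,1,1).

From H_k ≅ ker(∂_k) / im(∂_{k+1}) we obtain:

  H_0: rank C_0 − rank ∂_1 = 4 − 3 = 1, and the invariant factors of ∂_1 are all 1, so H_0 = Z.

(K is a triangulation of the circle S^1.)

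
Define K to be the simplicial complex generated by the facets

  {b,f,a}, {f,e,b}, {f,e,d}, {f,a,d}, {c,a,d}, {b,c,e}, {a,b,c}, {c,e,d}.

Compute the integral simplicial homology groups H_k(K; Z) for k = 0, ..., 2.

Order the vertices as a < b < c < d < e < f. Listing each simplex with vertices in this order, K has dimension 2 with simplices:

  0-simplices (6): a, b, c, d, e, f
  1-simplices (12): ab, ac, ad, af, bc, be, bf, cd, ce, de, df, ef
  2-simplices (8): abc, abf, acd, adf, bce, bef, cde, def

Hence C_0 ≅ Z^6, C_1 ≅ Z^12, C_2 ≅ Z^8.

Boundary ∂_1: C_1 → C_0 maps an edge to its endpoints' difference, ∂[p,q] = q − p.
The 6×12 boundary matrix has rank 5 and Smith normal form diag(1,1,1,1,1).

∂_2: C_2 → C_1 maps a triangle to the signed sum of its edges. For instance
  ∂abf = bf − af + ab,
  ∂acd = cd − ad + ac.
The 12×8 boundary matrix has rank 7 and Smith normal form diag(1,1,1,1,1,1,1).

Now H_k = ker ∂_k / im ∂_{k+1}, so:

  H_0: rank C_0 − rank ∂_1 = 6 − 5 = 1, and the invariant factors of ∂_1 are all 1, so H_0 = Z.
  H_1: rank ker ∂_1 − rank ∂_2 = (12 − 5) − 7 = 0, and the invariant factors of ∂_2 are all 1, so H_1 = 0.
  H_2: rank ker ∂_2 − rank ∂_3 = (8 − 7) − 0 = 1, and there is no ∂_3, so H_2 = Z.

H_0 ≅ Z,  H_1 = 0,  H_2 ≅ Z.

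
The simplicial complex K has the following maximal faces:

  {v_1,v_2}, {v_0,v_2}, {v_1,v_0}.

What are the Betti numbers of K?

b_0 = 1, b_1 = 1.

Order the vertices as v_0 < v_1 < v_2. Listing each simplex with vertices in this order, K has dimension 1 with simplices:

  0-simplices (3): [v_0], [v_1], [v_2]
  1-simplices (3): [v_0,v_1], [v_0,v_2], [v_1,v_2]

Hence C_0 ≅ Z^3, C_1 ≅ Z^3.

The boundary map ∂_1: C_1 → C_0 is given by ∂[p,q] = [q] − [p]. For instance
  ∂[v_0,v_1] = [v_1] − [v_0].
This gives a 3×3 integer matrix of rank 2; reducing to Smith normal form yields diagonal entries (1,1).

Now H_k = ker ∂_k / im ∂_{k+1}, so:

  H_0: rank C_0 − rank ∂_1 = 3 − 2 = 1, and the invariant factors of ∂_1 are all 1, so H_0 = Z.
  H_1: rank ker ∂_1 − rank ∂_2 = (3 − 2) − 0 = 1, and there is no ∂_2, so H_1 = Z.

As a check, the Euler characteristic is 3 − 3 = 0, which agrees with 1 − 1 = 0.
(K is a triangulation of the circle S^1.)

Hence the Betti numbers are b_0 = 1, b_1 = 1.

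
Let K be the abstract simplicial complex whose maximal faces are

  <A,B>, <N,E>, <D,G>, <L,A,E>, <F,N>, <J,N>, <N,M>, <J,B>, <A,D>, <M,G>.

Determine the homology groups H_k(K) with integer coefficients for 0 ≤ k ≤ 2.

K has 10 vertices, 12 edges, 1 triangle.
rank ∂_0 = 0, rank ∂_1 = 9 ⇒ b_0 = 10 − 0 − 9 = 1; all invariant factors of ∂_1 are 1 so no torsion. So H_0 ≅ Z.
rank ∂_1 = 9, rank ∂_2 = 1 ⇒ b_1 = 12 − 9 − 1 = 2; all invariant factors of ∂_2 are 1 so no torsion. So H_1 ≅ Z^2.
rank ∂_2 = 1, rank ∂_3 = 0 ⇒ b_2 = 1 − 1 − 0 = 0. So H_2 ≅ 0.

H_0 = Z,  H_1 = Z^2,  H_2 = 0.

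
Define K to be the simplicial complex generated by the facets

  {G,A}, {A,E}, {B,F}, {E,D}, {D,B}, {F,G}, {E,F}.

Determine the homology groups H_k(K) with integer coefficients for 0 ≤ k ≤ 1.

H_0 ≅ Z,  H_1 ≅ Z^2.

K has 6 vertices, 7 edges.
rank ∂_0 = 0, rank ∂_1 = 5 ⇒ b_0 = 6 − 0 − 5 = 1; all invariant factors of ∂_1 are 1 so no torsion. So H_0 = Z.
rank ∂_1 = 5, rank ∂_2 = 0 ⇒ b_1 = 7 − 5 − 0 = 2. So H_1 = Z^2.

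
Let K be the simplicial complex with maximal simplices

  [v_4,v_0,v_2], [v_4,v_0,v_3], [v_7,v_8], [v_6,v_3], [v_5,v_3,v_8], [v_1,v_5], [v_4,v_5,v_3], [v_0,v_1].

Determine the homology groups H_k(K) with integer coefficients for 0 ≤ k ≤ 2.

Order the vertices as v_0 < v_1 < v_2 < v_3 < v_4 < v_5 < v_6 < v_7 < v_8. Listing each simplex with vertices in this order, K has dimension 2 with simplices:

  0-simplices (9): [v_0], [v_1], [v_2], [v_3], [v_4], [v_5], [v_6], [v_7], [v_8]
  1-simplices (13): [v_0,v_1], [v_0,v_2], [v_0,v_3], [v_0,v_4], [v_1,v_5], [v_2,v_4], [v_3,v_4], [v_3,v_5], [v_3,v_6], [v_3,v_8], [v_4,v_5], [v_5,v_8], [v_7,v_8]
  2-simplices (4): [v_0,v_2,v_4], [v_0,v_3,v_4], [v_3,v_4,v_5], [v_3,v_5,v_8]

Hence C_0 ≅ Z^9, C_1 ≅ Z^13, C_2 ≅ Z^4.

Boundary ∂_1: C_1 → C_0 sends each edge [p,q] (with p < q) to q − p. For instance
  ∂[v_0,v_2] = [v_2] − [v_0].
The 9×13 boundary matrix has rank 8 and Smith normal form diag(1,1,1,1,1,1,1,1).

The boundary map ∂_2: C_2 → C_1 sends each 2-simplex [p,q,r] to [q,r] − [p,r] + [p,q]. For instance
  ∂[v_0,v_2,v_4] = [v_2,v_4] − [v_0,v_4] + [v_0,v_2],
  ∂[v_3,v_5,v_8] = [v_5,v_8] − [v_3,v_8] + [v_3,v_5].
This gives a 13×4 integer matrix of rank 4; reducing to Smith normal form yields diagonal entries (1,1,1,1).

Now H_k = ker ∂_k / im ∂_{k+1}, so:

  H_0: rank C_0 − rank ∂_1 = 9 − 8 = 1, and the invariant factors of ∂_1 are all 1, so H_0 = Z.
  H_1: rank ker ∂_1 − rank ∂_2 = (13 − 8) − 4 = 1, and the invariant factors of ∂_2 are all 1, so H_1 = Z.
  H_2: rank ker ∂_2 − rank ∂_3 = (4 − 4) − 0 = 0, and there is no ∂_3, so H_2 = 0.

H_0 = Z,  H_1 = Z,  H_2 = 0.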